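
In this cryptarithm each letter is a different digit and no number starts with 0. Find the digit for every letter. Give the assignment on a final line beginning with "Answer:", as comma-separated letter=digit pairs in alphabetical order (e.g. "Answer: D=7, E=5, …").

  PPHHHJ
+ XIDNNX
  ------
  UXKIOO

Step 1. [col 1: J + X ≡ O (mod 10)] X=1 is one option consistent with column 1 (J + X ≡ O (mod 10), carry-in 0) — take it, so X=1.
Step 2. [col 1: J + X ≡ O (mod 10)] no forcing yet in column 1 (carry-in 0); O=3 is free and consistent — try it ⇒ O=3.
Step 3. [col 1: J + X ≡ O (mod 10)] column 1: given X=1, O=3, carry-in 0, and digits 1,3 already taken and all letters distinct, J+X≡O (mod 10) forces J=2. So J=2.
Step 4. [col 2: H + N ≡ O (mod 10)] N=8 is one option consistent with column 2 (H + N ≡ O (mod 10), carry-in 0) — take it. So N=8.
Step 5. [col 2: H + N ≡ O (mod 10)] column 2: given N=8, O=3, carry-in 0, and digits 1,2,3,8 already taken and all letters distinct, H+N≡O (mod 10) forces H=5, so H=5.
Step 6. [col 3: H + N ≡ I (mod 10)] column 3 reads H+N+carry(1)=I with H=5, N=8; with digits 1,2,3,5,8 already taken and all letters distinct, the only value for I is 4 ⇒ I=4.
Step 7. [col 4: H + D ≡ K (mod 10)] in column 4 we have H+D≡K with carry-in 1; given H=5 and digits 1,2,3,4,5,8 already taken and all letters distinct, that pins K to 6 ⇒ K=6.
Step 8. [col 4: H + D ≡ K (mod 10)] column 4: given H=5, K=6, carry-in 1, and digits 1,2,3,4,5,6,8 already taken and all letters distinct, H+D≡K (mod 10) forces D=0. So D=0.
Step 9. [col 5: P + I ≡ X (mod 10)] column 5: given I=4, X=1, carry-in 0, and digits 0,1,2,3,4,5,6,8 already taken and all letters distinct, P+I≡X (mod 10) forces P=7. So P=7.
Step 10. [col 6: P + X ≡ U (mod 10)] column 6 reads P+X+carry(1)=U with P=7, X=1; with digits 0,1,2,3,4,5,6,7,8 already taken and all letters distinct, the only value for U is 9. So U=9.

Answer: D=0, H=5, I=4, J=2, K=6, N=8, O=3, P=7, U=9, X=1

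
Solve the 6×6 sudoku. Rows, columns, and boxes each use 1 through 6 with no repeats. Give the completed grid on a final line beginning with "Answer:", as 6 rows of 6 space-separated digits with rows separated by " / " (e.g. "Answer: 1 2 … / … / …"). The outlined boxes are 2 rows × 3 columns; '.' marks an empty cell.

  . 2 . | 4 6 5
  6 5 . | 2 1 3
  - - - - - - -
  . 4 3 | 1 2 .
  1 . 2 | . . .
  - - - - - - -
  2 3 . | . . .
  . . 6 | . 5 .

Step 1. [r5c5∈{4}] only 4 remains possible at r5c5, so r5c5=4.
Step 2. [r3c6∈{6}] r3c6 is down to just 6, so r3c6=6.
Step 3. [r5c6∈{1}] r5c6 is down to just 1. So r5c6=1.
Step 4. [r6c4∈{3}] only 3 remains possible at r6c4, so r6c4=3.
Step 5. [r6c2∈{1}] r6c2's peers cover all but 1 ⇒ r6c2=1.
Step 6. [r5c3∈{5}] nothing but 5 survives at r5c3, so r5c3=5.
Step 7. [r4c4∈{5}] only 5 remains possible at r4c4 ⇒ r4c4=5.
Step 8. [r5c4∈{6}] nothing but 6 survives at r5c4, so r5c4=6.
Step 9. [r4c5∈{3}] r4c5's peers cover all but 3. So r4c5=3.
Step 10. [r6c1∈{4}] r6c1's peers cover all but 4. So r6c1=4.
Step 11. [r1c3∈{1}] only 1 remains possible at r1c3. So r1c3=1.
Step 12. [r4c2∈{6}] only 6 remains possible at r4c2. So r4c2=6.
Step 13. [r6c6∈{2}] r6c6 has the single candidate 2 ⇒ r6c6=2.
Step 14. [r1c1∈{3}] nothing but 3 survives at r1c1 ⇒ r1c1=3.
Step 15. [r4c6∈{4}] only 4 remains possible at r4c6. So r4c6=4.
Step 16. [r3c1∈{5}] nothing but 5 survives at r3c1, so r3c1=5.
Step 17. [r2c3∈{4}] only 4 remains possible at r2c3, so r2c3=4.

Answer: 3 2 1 4 6 5 / 6 5 4 2 1 3 / 5 4 3 1 2 6 / 1 6 2 5 3 4 / 2 3 5 6 4 1 / 4 1 6 3 5 2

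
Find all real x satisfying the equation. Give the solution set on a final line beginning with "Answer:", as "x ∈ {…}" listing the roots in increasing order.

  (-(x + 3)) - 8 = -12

Step 1. [(-(x + 3)) - 8 = -12] peel the -8: add 8 from each side ⇒ sub: -(x + 3) = -4.
Step 2. [-(x + 3) = -4] LHS negated; negate both sides, so neg: x + 3 = 4.
Step 3. [x + 3 = 4] 3 comes off first (subtract 3) ⇒ sub: x = 1.

Answer: x ∈ {1}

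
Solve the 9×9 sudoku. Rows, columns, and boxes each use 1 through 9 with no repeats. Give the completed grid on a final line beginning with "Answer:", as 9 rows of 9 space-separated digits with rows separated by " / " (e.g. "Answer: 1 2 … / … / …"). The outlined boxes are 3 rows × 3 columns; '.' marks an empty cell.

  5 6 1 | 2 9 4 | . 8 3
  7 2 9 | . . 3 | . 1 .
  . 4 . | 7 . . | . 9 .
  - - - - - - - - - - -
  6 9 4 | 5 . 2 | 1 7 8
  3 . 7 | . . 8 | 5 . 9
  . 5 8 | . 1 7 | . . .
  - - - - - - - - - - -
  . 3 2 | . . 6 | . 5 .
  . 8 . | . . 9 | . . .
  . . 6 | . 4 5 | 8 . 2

Step 1. [r5c5∈{6}] r5c5's peers cover all but 6 ⇒ r5c5=6.
Step 2. [r9c8∈{3}] nothing but 3 survives at r9c8 ⇒ r9c8=3.
Step 3. [r6c7∈{2,3,4,6}] r6c7 is the only open cell in col 7 admitting 3. So r6c7=3.
Step 4. [r9c4∈{1}] r9c4 has the single candidate 1. So r9c4=1.
Step 5. [r7c7∈{4,7,9}] 9 has one home in col 7: r7c7, so r7c7=9.
Step 6. [r2c4∈{6,8}] 6 has one home in col 4: r2c4. So r2c4=6.
Step 7. [r2c5∈{5,8}] 8 has one home in row 2: r2c5, so r2c5=8.
Step 8. [r5c8∈{2,4}] across row 5, 2 lands solely at r5c8, so r5c8=2.
Step 9. [r8c5∈{2,3,7}] in row 8, 2 fits only at r8c5, so r8c5=2.
Step 10. [r2c9∈{4,5}] in row 2, 5 fits only at r2c9, so r2c9=5.
Step 11. [r3c9∈{6}] nothing but 6 survives at r3c9, so r3c9=6.
Step 12. [r6c9∈{4}] nothing but 4 survives at r6c9. So r6c9=4.
Step 13. [r8c8∈{4,6}] col 8 places 4 nowhere but r8c8, so r8c8=4.
Step 14. [r8c1∈{1}] r8c1 is down to just 1, so r8c1=1.
Step 15. [r8c9∈{7}] nothing but 7 survives at r8c9, so r8c9=7.
Step 16. [r3c7∈{2}] nothing but 2 survives at r3c7. So r3c7=2.
Step 17. [r8c3∈{5}] r8c3's peers cover all but 5 ⇒ r8c3=5.
Step 18. [r6c1∈{2}] nothing but 2 survives at r6c1, so r6c1=2.
Step 19. [r3c6∈{1}] r3c6's peers cover all but 1 ⇒ r3c6=1.
Step 20. [r1c7∈{7}] r1c7 is down to just 7 ⇒ r1c7=7.
Step 21. [r5c4∈{4}] nothing but 4 survives at r5c4, so r5c4=4.
Step 22. [r7c1∈{4}] only 4 remains possible at r7c1. So r7c1=4.
Step 23. [r3c3∈{3}] r3c3 is down to just 3, so r3c3=3.
Step 24. [r7c4∈{8}] nothing but 8 survives at r7c4, so r7c4=8.
Step 25. [r2c7∈{4}] only 4 remains possible at r2c7 ⇒ r2c7=4.
Step 26. [r7c5∈{7}] r7c5's peers cover all but 7. So r7c5=7.
Step 27. [r5c2∈{1}] only 1 remains possible at r5c2. So r5c2=1.
Step 28. [r7c9∈{1}] r7c9 has the single candidate 1. So r7c9=1.
Step 29. [r6c4∈{9}] r6c4 has the single candidate 9 ⇒ r6c4=9.
Step 30. [r6c8∈{6}] r6c8's peers cover all but 6. So r6c8=6.
Step 31. [r3c5∈{5}] nothing but 5 survives at r3c5 ⇒ r3c5=5.
Step 32. [r3c1∈{8}] only 8 remains possible at r3c1 ⇒ r3c1=8.
Step 33. [r9c1∈{9}] nothing but 9 survives at r9c1, so r9c1=9.
Step 34. [r8c7∈{6}] r8c7 is down to just 6 ⇒ r8c7=6.
Step 35. [r8c4∈{3}] nothing but 3 survives at r8c4 ⇒ r8c4=3.
Step 36. [r4c5∈{3}] r4c5 is down to just 3 ⇒ r4c5=3.
Step 37. [r9c2∈{7}] r9c2 is down to just 7. So r9c2=7.

Answer: 5 6 1 2 9 4 7 8 3 / 7 2 9 6 8 3 4 1 5 / 8 4 3 7 5 1 2 9 6 / 6 9 4 5 3 2 1 7 8 / 3 1 7 4 6 8 5 2 9 / 2 5 8 9 1 7 3 6 4 / 4 3 2 8 7 6 9 5 1 / 1 8 5 3 2 9 6 4 7 / 9 7 6 1 4 5 8 3 2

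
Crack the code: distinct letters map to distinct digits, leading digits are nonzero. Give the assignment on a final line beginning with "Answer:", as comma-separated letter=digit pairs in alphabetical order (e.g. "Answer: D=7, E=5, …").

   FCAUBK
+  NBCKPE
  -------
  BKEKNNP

Step 1. [col 1: K + E ≡ P (mod 10)] no forcing yet in column 1 (carry-in 0); K=2 is free and consistent — try it ⇒ K=2.
Step 2. [col 1: K + E ≡ P (mod 10)] E=5 is one option consistent with column 1 (K + E ≡ P (mod 10), carry-in 0) — take it, so E=5.
Step 3. [col 1: K + E ≡ P (mod 10)] column 1: given K=2, E=5, carry-in 0, and digits 2,5 already taken and all letters distinct, K+E≡P (mod 10) forces P=7. So P=7.
Step 4. [col 2: B + P ≡ N (mod 10)] no forcing yet in column 2 (carry-in 0); B=1 is free and consistent — try it, so B=1.
Step 5. [col 2: B + P ≡ N (mod 10)] from column 2 (B=1, P=7, carry-in 0, digits 1,2,5,7 already taken and all letters distinct): N must equal 8 ⇒ N=8.
Step 6. [col 3: U + K ≡ N (mod 10)] from column 3 (K=2, N=8, carry-in 0, digits 1,2,5,7,8 already taken and all letters distinct): U must equal 6 ⇒ U=6.
Step 7. [col 4: A + C ≡ K (mod 10)] several values work for A in column 4 (A + C ≡ K (mod 10), carry-in 0); try A=9 ⇒ A=9.
Step 8. [col 4: A + C ≡ K (mod 10)] column 4: given A=9, K=2, carry-in 0, and digits 1,2,5,6,7,8,9 already taken and all letters distinct, A+C≡K (mod 10) forces C=3 ⇒ C=3.
Step 9. [col 6: F + N ≡ K (mod 10)] from column 6 (N=8, K=2, carry-in 0, digits 1,2,3,5,6,7,8,9 already taken and all letters distinct): F must equal 4 ⇒ F=4.

Answer: A=9, B=1, C=3, E=5, F=4, K=2, N=8, P=7, U=6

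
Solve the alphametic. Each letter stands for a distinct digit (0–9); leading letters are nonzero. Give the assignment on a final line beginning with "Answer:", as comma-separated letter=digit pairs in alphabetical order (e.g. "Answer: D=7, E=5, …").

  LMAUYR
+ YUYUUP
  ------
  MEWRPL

Step 1. [col 1: R + P ≡ L (mod 10)] column 1 (R + P ≡ L (mod 10), carry-in 0) doesn't pin P yet; pick P=9 and continue ⇒ P=9.
Step 2. [col 1: R + P ≡ L (mod 10)] several values work for L in column 1 (R + P ≡ L (mod 10), carry-in 0); try L=3, so L=3.
Step 3. [col 1: R + P ≡ L (mod 10)] column 1 reads R+P+carry(0)=L with P=9, L=3; with digits 3,9 already taken and all letters distinct, the only value for R is 4, so R=4.
Step 4. [col 2: Y + U ≡ P (mod 10)] column 2 (Y + U ≡ P (mod 10), carry-in 1) doesn't pin Y yet; pick Y=1 and continue, so Y=1.
Step 5. [col 2: Y + U ≡ P (mod 10)] column 2 reads Y+U+carry(1)=P with Y=1, P=9; with digits 1,3,4,9 already taken and all letters distinct, the only value for U is 7. So U=7.
Step 6. [col 4: A + Y ≡ W (mod 10)] A=6 is one option consistent with column 4 (A + Y ≡ W (mod 10), carry-in 1) — take it ⇒ A=6.
Step 7. [col 4: A + Y ≡ W (mod 10)] column 4: given A=6, Y=1, carry-in 1, and digits 1,3,4,6,7,9 already taken and all letters distinct, A+Y≡W (mod 10) forces W=8, so W=8.
Step 8. [col 5: M + U ≡ E (mod 10)] from column 5 (U=7, carry-in 0, digits 1,3,4,6,7,8,9 already taken and all letters distinct): M must equal 5 ⇒ M=5.
Step 9. [col 5: M + U ≡ E (mod 10)] column 5: given M=5, U=7, carry-in 0, and digits 1,3,4,5,6,7,8,9 already taken and all letters distinct, M+U≡E (mod 10) forces E=2. So E=2.

Answer: A=6, E=2, L=3, M=5, P=9, R=4, U=7, W=8, Y=1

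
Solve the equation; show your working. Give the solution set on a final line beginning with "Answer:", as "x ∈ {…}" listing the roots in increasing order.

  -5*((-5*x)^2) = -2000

Step 1. [-5*((-5*x)^2) = -2000] -5·(inner) — divide through by -5 ⇒ div: (-5*x)^2 = 400.
Step 2. [(-5*x)^2 = 400] LHS squared, RHS 400 ≥ 0: apply √ (±), so sqrt: -5*x = 20 or -20.
Step 3. [-5*x = 20 or -20] leading coefficient -5: divide by -5 ⇒ div: x = -4 or 4.

Answer: x ∈ {-4, 4}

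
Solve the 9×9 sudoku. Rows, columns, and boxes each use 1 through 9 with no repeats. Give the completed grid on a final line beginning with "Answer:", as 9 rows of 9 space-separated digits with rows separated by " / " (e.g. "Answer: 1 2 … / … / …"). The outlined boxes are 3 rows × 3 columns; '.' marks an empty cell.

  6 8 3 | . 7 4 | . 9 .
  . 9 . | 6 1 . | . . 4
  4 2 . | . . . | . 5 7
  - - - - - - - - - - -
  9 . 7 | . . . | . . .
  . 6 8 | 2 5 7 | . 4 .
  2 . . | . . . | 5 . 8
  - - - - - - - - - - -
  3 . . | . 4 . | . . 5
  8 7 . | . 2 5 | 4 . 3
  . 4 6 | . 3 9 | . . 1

Step 1. [r5c7∈{1,3,9}] r5c7 is the only open cell in row 5 admitting 3. So r5c7=3.
Step 2. [r7c2∈{1}] r7c2's peers cover all but 1. So r7c2=1.
Step 3. [r4c9∈{2,6}] col 9 places 6 nowhere but r4c9, so r4c9=6.
Step 4. [r7c7∈{2,6,7,8,9}] in col 7, 9 fits only at r7c7, so r7c7=9.
Step 5. [r9c7∈{2,7,8}] across col 7, 7 lands solely at r9c7 ⇒ r9c7=7.
Step 6. [r9c4∈{8}] r9c4 is down to just 8 ⇒ r9c4=8.
Step 7. [r2c6∈{2,3,8}] col 6 places 2 nowhere but r2c6 ⇒ r2c6=2.
Step 8. [r7c8∈{2,6,8}] across row 7, 8 lands solely at r7c8. So r7c8=8.
Step 9. [r6c2∈{3}] r6c2 is down to just 3. So r6c2=3.
Step 10. [r1c7∈{1,2}] 1 has one home in row 1: r1c7 ⇒ r1c7=1.
Step 11. [r4c4∈{1,3,4}] in row 4, 4 fits only at r4c4. So r4c4=4.
Step 12. [r4c6∈{1,3,8}] in row 4, 3 fits only at r4c6 ⇒ r4c6=3.
Step 13. [r6c6∈{1,6}] r6c6 is the only open cell in col 6 admitting 1 ⇒ r6c6=1.
Step 14. [r3c6∈{8}] r3c6's peers cover all but 8. So r3c6=8.
Step 15. [r6c4∈{9}] r6c4's peers cover all but 9. So r6c4=9.
Step 16. [r9c1∈{5}] r9c1 has the single candidate 5, so r9c1=5.
Step 17. [r4c7∈{2}] r4c7 is down to just 2 ⇒ r4c7=2.
Step 18. [r4c8∈{1}] nothing but 1 survives at r4c8, so r4c8=1.
Step 19. [r1c4∈{5}] r1c4 has the single candidate 5 ⇒ r1c4=5.
Step 20. [r6c8∈{7}] r6c8's peers cover all but 7. So r6c8=7.
Step 21. [r3c5∈{9}] r3c5 is down to just 9 ⇒ r3c5=9.
Step 22. [r8c8∈{6}] only 6 remains possible at r8c8. So r8c8=6.
Step 23. [r3c4∈{3}] only 3 remains possible at r3c4, so r3c4=3.
Step 24. [r6c3∈{4}] r6c3 has the single candidate 4 ⇒ r6c3=4.
Step 25. [r2c7∈{8}] r2c7's peers cover all but 8, so r2c7=8.
Step 26. [r1c9∈{2}] r1c9's peers cover all but 2. So r1c9=2.
Step 27. [r3c3∈{1}] r3c3 is down to just 1, so r3c3=1.
Step 28. [r8c4∈{1}] r8c4 has the single candidate 1. So r8c4=1.
Step 29. [r7c3∈{2}] only 2 remains possible at r7c3, so r7c3=2.
Step 30. [r6c5∈{6}] r6c5 has the single candidate 6 ⇒ r6c5=6.
Step 31. [r4c5∈{8}] nothing but 8 survives at r4c5. So r4c5=8.
Step 32. [r7c6∈{6}] nothing but 6 survives at r7c6. So r7c6=6.
Step 33. [r2c8∈{3}] r2c8 is down to just 3. So r2c8=3.
Step 34. [r7c4∈{7}] r7c4 is down to just 7, so r7c4=7.
Step 35. [r5c9∈{9}] r5c9 is down to just 9, so r5c9=9.
Step 36. [r3c7∈{6}] r3c7 has the single candidate 6, so r3c7=6.
Step 37. [r9c8∈{2}] r9c8's peers cover all but 2. So r9c8=2.
Step 38. [r8c3∈{9}] r8c3 has the single candidate 9, so r8c3=9.
Step 39. [r2c1∈{7}] r2c1 has the single candidate 7. So r2c1=7.
Step 40. [r2c3∈{5}] r2c3 has the single candidate 5 ⇒ r2c3=5.
Step 41. [r5c1∈{1}] r5c1 has the single candidate 1 ⇒ r5c1=1.
Step 42. [r4c2∈{5}] r4c2's peers cover all but 5, so r4c2=5.

Answer: 6 8 3 5 7 4 1 9 2 / 7 9 5 6 1 2 8 3 4 / 4 2 1 3 9 8 6 5 7 / 9 5 7 4 8 3 2 1 6 / 1 6 8 2 5 7 3 4 9 / 2 3 4 9 6 1 5 7 8 / 3 1 2 7 4 6 9 8 5 / 8 7 9 1 2 5 4 6 3 / 5 4 6 8 3 9 7 2 1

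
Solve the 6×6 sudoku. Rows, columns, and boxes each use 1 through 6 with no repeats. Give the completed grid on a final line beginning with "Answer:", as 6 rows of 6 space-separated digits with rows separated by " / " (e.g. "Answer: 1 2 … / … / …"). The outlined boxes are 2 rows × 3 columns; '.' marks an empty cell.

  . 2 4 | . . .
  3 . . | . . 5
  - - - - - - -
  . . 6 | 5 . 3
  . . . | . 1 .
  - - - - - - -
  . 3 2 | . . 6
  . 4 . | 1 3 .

Step 1. [r1c1∈{1,5,6}] across row 1, 5 lands solely at r1c1. So r1c1=5.
Step 2. [r4c6∈{2,4}] r4c6 is the only open cell in col 6 admitting 4, so r4c6=4.
Step 3. [r4c4∈{2,6}] row 4 places 6 nowhere but r4c4, so r4c4=6.
Step 4. [r2c4∈{2,4}] col 4 places 2 nowhere but r2c4 ⇒ r2c4=2.
Step 5. [r3c2∈{1}] nothing but 1 survives at r3c2 ⇒ r3c2=1.
Step 6. [r2c5∈{4,6}] row 2 places 4 nowhere but r2c5 ⇒ r2c5=4.
Step 7. [r3c1∈{2,4}] across row 3, 4 lands solely at r3c1 ⇒ r3c1=4.
Step 8. [r4c2∈{5}] r4c2 has the single candidate 5 ⇒ r4c2=5.
Step 9. [r4c3∈{3}] only 3 remains possible at r4c3. So r4c3=3.
Step 10. [r2c3∈{1}] r2c3 has the single candidate 1 ⇒ r2c3=1.
Step 11. [r1c5∈{6}] nothing but 6 survives at r1c5 ⇒ r1c5=6.
Step 12. [r5c1∈{1}] r5c1 is down to just 1 ⇒ r5c1=1.
Step 13. [r2c2∈{6}] r2c2 has the single candidate 6. So r2c2=6.
Step 14. [r6c6∈{2}] r6c6 is down to just 2, so r6c6=2.
Step 15. [r6c3∈{5}] r6c3's peers cover all but 5. So r6c3=5.
Step 16. [r6c1∈{6}] nothing but 6 survives at r6c1. So r6c1=6.
Step 17. [r5c4∈{4}] r5c4 is down to just 4. So r5c4=4.
Step 18. [r3c5∈{2}] nothing but 2 survives at r3c5 ⇒ r3c5=2.
Step 19. [r4c1∈{2}] r4c1 has the single candidate 2, so r4c1=2.
Step 20. [r1c6∈{1}] r1c6's peers cover all but 1, so r1c6=1.
Step 21. [r1c4∈{3}] only 3 remains possible at r1c4, so r1c4=3.
Step 22. [r5c5∈{5}] r5c5 has the single candidate 5, so r5c5=5.

Answer: 5 2 4 3 6 1 / 3 6 1 2 4 5 / 4 1 6 5 2 3 / 2 5 3 6 1 4 / 1 3 2 4 5 6 / 6 4 5 1 3 2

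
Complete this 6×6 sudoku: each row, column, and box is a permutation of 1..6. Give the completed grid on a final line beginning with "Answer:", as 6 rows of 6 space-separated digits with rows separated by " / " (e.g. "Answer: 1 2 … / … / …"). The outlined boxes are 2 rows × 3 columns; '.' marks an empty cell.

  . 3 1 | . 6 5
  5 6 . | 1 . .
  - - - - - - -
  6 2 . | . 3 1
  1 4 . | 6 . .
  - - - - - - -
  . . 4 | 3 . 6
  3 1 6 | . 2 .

Step 1. [r4c5∈{5}] r4c5's peers cover all but 5. So r4c5=5.
Step 2. [r1c4∈{2,4}] across col 4, 2 lands solely at r1c4, so r1c4=2.
Step 3. [r6c6∈{4}] r6c6 is down to just 4. So r6c6=4.
Step 4. [r5c5∈{1}] r5c5's peers cover all but 1. So r5c5=1.
Step 5. [r2c6∈{3}] r2c6's peers cover all but 3. So r2c6=3.
Step 6. [r2c3∈{2}] nothing but 2 survives at r2c3. So r2c3=2.
Step 7. [r3c4∈{4}] r3c4's peers cover all but 4. So r3c4=4.
Step 8. [r2c5∈{4}] nothing but 4 survives at r2c5 ⇒ r2c5=4.
Step 9. [r6c4∈{5}] nothing but 5 survives at r6c4 ⇒ r6c4=5.
Step 10. [r5c2∈{5}] r5c2 has the single candidate 5, so r5c2=5.
Step 11. [r4c6∈{2}] r4c6's peers cover all but 2, so r4c6=2.
Step 12. [r4c3∈{3}] r4c3 has the single candidate 3 ⇒ r4c3=3.
Step 13. [r3c3∈{5}] nothing but 5 survives at r3c3. So r3c3=5.
Step 14. [r1c1∈{4}] r1c1 has the single candidate 4 ⇒ r1c1=4.
Step 15. [r5c1∈{2}] r5c1 has the single candidate 2. So r5c1=2.

Answer: 4 3 1 2 6 5 / 5 6 2 1 4 3 / 6 2 5 4 3 1 / 1 4 3 6 5 2 / 2 5 4 3 1 6 / 3 1 6 5 2 4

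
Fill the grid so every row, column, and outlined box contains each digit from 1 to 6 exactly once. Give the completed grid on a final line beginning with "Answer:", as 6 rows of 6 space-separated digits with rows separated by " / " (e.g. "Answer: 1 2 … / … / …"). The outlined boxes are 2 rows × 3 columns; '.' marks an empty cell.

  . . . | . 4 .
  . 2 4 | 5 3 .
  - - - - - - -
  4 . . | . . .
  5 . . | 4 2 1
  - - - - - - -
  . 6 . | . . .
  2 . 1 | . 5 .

Step 1. [r2c6∈{6}] r2c6 has the single candidate 6, so r2c6=6.
Step 2. [r5c1∈{3}] r5c1 has the single candidate 3. So r5c1=3.
Step 3. [r4c2∈{3}] only 3 remains possible at r4c2, so r4c2=3.
Step 4. [r1c4∈{1,2}] box 2 places 1 nowhere but r1c4, so r1c4=1.
Step 5. [r1c3∈{3,5,6}] in row 1, 3 fits only at r1c3. So r1c3=3.
Step 6. [r6c4∈{3,6}] row 6 places 6 nowhere but r6c4 ⇒ r6c4=6.
Step 7. [r5c6∈{2,4}] in row 5, 4 fits only at r5c6 ⇒ r5c6=4.
Step 8. [r6c6∈{3}] r6c6 is down to just 3 ⇒ r6c6=3.
Step 9. [r3c3∈{2,6}] in row 3, 2 fits only at r3c3, so r3c3=2.
Step 10. [r3c2∈{1}] r3c2 has the single candidate 1. So r3c2=1.
Step 11. [r3c4∈{3}] r3c4 has the single candidate 3 ⇒ r3c4=3.
Step 12. [r1c1∈{6}] r1c1 has the single candidate 6 ⇒ r1c1=6.
Step 13. [r5c3∈{5}] only 5 remains possible at r5c3. So r5c3=5.
Step 14. [r6c2∈{4}] r6c2's peers cover all but 4, so r6c2=4.
Step 15. [r5c5∈{1}] nothing but 1 survives at r5c5. So r5c5=1.
Step 16. [r2c1∈{1}] r2c1 has the single candidate 1. So r2c1=1.
Step 17. [r4c3∈{6}] r4c3's peers cover all but 6 ⇒ r4c3=6.
Step 18. [r5c4∈{2}] only 2 remains possible at r5c4. So r5c4=2.
Step 19. [r3c5∈{6}] r3c5 has the single candidate 6 ⇒ r3c5=6.
Step 20. [r1c2∈{5}] r1c2 is down to just 5 ⇒ r1c2=5.
Step 21. [r1c6∈{2}] nothing but 2 survives at r1c6 ⇒ r1c6=2.
Step 22. [r3c6∈{5}] only 5 remains possible at r3c6. So r3c6=5.

Answer: 6 5 3 1 4 2 / 1 2 4 5 3 6 / 4 1 2 3 6 5 / 5 3 6 4 2 1 / 3 6 5 2 1 4 / 2 4 1 6 5 3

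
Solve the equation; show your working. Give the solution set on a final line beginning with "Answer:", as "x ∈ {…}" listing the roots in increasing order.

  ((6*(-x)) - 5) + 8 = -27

Step 1. [((6*(-x)) - 5) + 8 = -27] 8 comes off first (subtract 8). So sub: (6*(-x)) - 5 = -35.
Step 2. [(6*(-x)) - 5 = -35] the outer -5 inverts by adding 5, so sub: 6*(-x) = -30.
Step 3. [6*(-x) = -30] 6·(inner) — divide through by 6. So div: -x = -5.
Step 4. [-x = -5] LHS negated; negate both sides, so neg: x = 5.

Answer: x ∈ {5}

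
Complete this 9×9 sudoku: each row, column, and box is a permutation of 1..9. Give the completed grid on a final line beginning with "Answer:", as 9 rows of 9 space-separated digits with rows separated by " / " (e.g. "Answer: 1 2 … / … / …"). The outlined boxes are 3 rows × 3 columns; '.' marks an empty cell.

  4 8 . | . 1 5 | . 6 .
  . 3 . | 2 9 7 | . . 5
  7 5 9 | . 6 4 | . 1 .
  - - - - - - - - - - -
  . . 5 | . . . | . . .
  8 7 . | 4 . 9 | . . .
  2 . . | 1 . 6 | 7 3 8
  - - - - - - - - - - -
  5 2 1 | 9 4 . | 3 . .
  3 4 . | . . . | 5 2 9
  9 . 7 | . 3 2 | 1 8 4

Step 1. [r3c4∈{3,8}] box 2 places 8 nowhere but r3c4 ⇒ r3c4=8.
Step 2. [r3c7∈{2}] r3c7 has the single candidate 2 ⇒ r3c7=2.
Step 3. [r4c2∈{1,6,9}] 1 has one home in col 2: r4c2, so r4c2=1.
Step 4. [r4c1∈{6}] nothing but 6 survives at r4c1. So r4c1=6.
Step 5. [r7c6∈{8}] r7c6 has the single candidate 8 ⇒ r7c6=8.
Step 6. [r8c5∈{7}] r8c5's peers cover all but 7. So r8c5=7.
Step 7. [r1c9∈{3,7}] 7 has one home in row 1: r1c9, so r1c9=7.
Step 8. [r5c9∈{1,2,6}] row 5 places 1 nowhere but r5c9, so r5c9=1.
Step 9. [r9c2∈{6}] nothing but 6 survives at r9c2. So r9c2=6.
Step 10. [r5c5∈{2,5}] row 5 places 2 nowhere but r5c5 ⇒ r5c5=2.
Step 11. [r2c8∈{4}] r2c8 has the single candidate 4, so r2c8=4.
Step 12. [r4c4∈{3,7}] across row 4, 7 lands solely at r4c4. So r4c4=7.
Step 13. [r4c7∈{4,9}] in row 4, 4 fits only at r4c7 ⇒ r4c7=4.
Step 14. [r1c7∈{9}] r1c7's peers cover all but 9 ⇒ r1c7=9.
Step 15. [r8c3∈{8}] nothing but 8 survives at r8c3. So r8c3=8.
Step 16. [r7c8∈{7}] r7c8 is down to just 7 ⇒ r7c8=7.
Step 17. [r9c4∈{5}] r9c4 has the single candidate 5 ⇒ r9c4=5.
Step 18. [r6c3∈{4}] r6c3 has the single candidate 4. So r6c3=4.
Step 19. [r5c7∈{6}] r5c7 has the single candidate 6 ⇒ r5c7=6.
Step 20. [r4c9∈{2}] r4c9 is down to just 2. So r4c9=2.
Step 21. [r7c9∈{6}] only 6 remains possible at r7c9, so r7c9=6.
Step 22. [r2c7∈{8}] r2c7 has the single candidate 8. So r2c7=8.
Step 23. [r2c3∈{6}] r2c3 is down to just 6 ⇒ r2c3=6.
Step 24. [r8c4∈{6}] r8c4 has the single candidate 6, so r8c4=6.
Step 25. [r1c3∈{2}] nothing but 2 survives at r1c3 ⇒ r1c3=2.
Step 26. [r8c6∈{1}] only 1 remains possible at r8c6. So r8c6=1.
Step 27. [r2c1∈{1}] r2c1's peers cover all but 1. So r2c1=1.
Step 28. [r6c5∈{5}] r6c5 has the single candidate 5. So r6c5=5.
Step 29. [r5c8∈{5}] r5c8 has the single candidate 5 ⇒ r5c8=5.
Step 30. [r4c8∈{9}] nothing but 9 survives at r4c8. So r4c8=9.
Step 31. [r4c6∈{3}] r4c6 is down to just 3 ⇒ r4c6=3.
Step 32. [r1c4∈{3}] r1c4 has the single candidate 3 ⇒ r1c4=3.
Step 33. [r4c5∈{8}] r4c5 has the single candidate 8. So r4c5=8.
Step 34. [r6c2∈{9}] r6c2's peers cover all but 9. So r6c2=9.
Step 35. [r5c3∈{3}] nothing but 3 survives at r5c3 ⇒ r5c3=3.
Step 36. [r3c9∈{3}] r3c9 has the single candidate 3. So r3c9=3.

Answer: 4 8 2 3 1 5 9 6 7 / 1 3 6 2 9 7 8 4 5 / 7 5 9 8 6 4 2 1 3 / 6 1 5 7 8 3 4 9 2 / 8 7 3 4 2 9 6 5 1 / 2 9 4 1 5 6 7 3 8 / 5 2 1 9 4 8 3 7 6 / 3 4 8 6 7 1 5 2 9 / 9 6 7 5 3 2 1 8 4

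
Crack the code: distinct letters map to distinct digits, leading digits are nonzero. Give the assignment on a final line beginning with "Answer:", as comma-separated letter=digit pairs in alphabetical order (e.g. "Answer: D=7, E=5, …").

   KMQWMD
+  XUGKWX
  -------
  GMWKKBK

Step 1. [G] the sum has 7 digits but both addends have 6; that extra leading digit G is the final carry, namely 1. So G=1.
Step 2. [col 1: D + X ≡ K (mod 10)] column 1 (D + X ≡ K (mod 10), carry-in 0) doesn't pin K yet; pick K=5 and continue, so K=5.
Step 3. [col 1: D + X ≡ K (mod 10)] several values work for D in column 1 (D + X ≡ K (mod 10), carry-in 0); try D=9. So D=9.
Step 4. [col 1: D + X ≡ K (mod 10)] column 1: given D=9, K=5, carry-in 0, and digits 1,5,9 already taken and all letters distinct, D+X≡K (mod 10) forces X=6, so X=6.
Step 5. [col 2: M + W ≡ B (mod 10)] no forcing yet in column 2 (carry-in 1); B=3 is free and consistent — try it, so B=3.
Step 6. [col 2: M + W ≡ B (mod 10)] no forcing yet in column 2 (carry-in 1); W=0 is free and consistent — try it. So W=0.
Step 7. [col 2: M + W ≡ B (mod 10)] from column 2 (W=0, B=3, carry-in 1, digits 0,1,3,5,6,9 already taken and all letters distinct): M must equal 2. So M=2.
Step 8. [col 4: Q + G ≡ K (mod 10)] from column 4 (G=1, K=5, carry-in 0, digits 0,1,2,3,5,6,9 already taken and all letters distinct): Q must equal 4, so Q=4.
Step 9. [col 5: M + U ≡ W (mod 10)] column 5 reads M+U+carry(0)=W with M=2, W=0; with digits 0,1,2,3,4,5,6,9 already taken and all letters distinct, the only value for U is 8. So U=8.

Answer: B=3, D=9, G=1, K=5, M=2, Q=4, U=8, W=0, X=6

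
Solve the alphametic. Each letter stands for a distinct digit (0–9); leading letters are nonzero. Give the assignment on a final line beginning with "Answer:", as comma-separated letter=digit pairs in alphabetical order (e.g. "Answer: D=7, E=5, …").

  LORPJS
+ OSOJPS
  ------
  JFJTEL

Step 1. [col 1: S + S ≡ L (mod 10)] L=2 is one option consistent with column 1 (S + S ≡ L (mod 10), carry-in 0) — take it, so L=2.
Step 2. [col 1: S + S ≡ L (mod 10)] no forcing yet in column 1 (carry-in 0); S=6 is free and consistent — try it, so S=6.
Step 3. [col 2: J + P ≡ E (mod 10)] several values work for E in column 2 (J + P ≡ E (mod 10), carry-in 1); try E=9. So E=9.
Step 4. [col 2: J + P ≡ E (mod 10)] column 2 (J + P ≡ E (mod 10), carry-in 1) doesn't pin P yet; pick P=1 and continue ⇒ P=1.
Step 5. [col 2: J + P ≡ E (mod 10)] in column 2 we have J+P≡E with carry-in 1; given P=1, E=9 and digits 1,2,6,9 already taken and all letters distinct, that pins J to 7 ⇒ J=7.
Step 6. [col 3: P + J ≡ T (mod 10)] from column 3 (P=1, J=7, carry-in 0, digits 1,2,6,7,9 already taken and all letters distinct): T must equal 8, so T=8.
Step 7. [col 4: R + O ≡ J (mod 10)] no forcing yet in column 4 (carry-in 0); O=4 is free and consistent — try it. So O=4.
Step 8. [col 4: R + O ≡ J (mod 10)] in column 4 we have R+O≡J with carry-in 0; given O=4, J=7 and digits 1,2,4,6,7,8,9 already taken and all letters distinct, that pins R to 3. So R=3.
Step 9. [col 5: O + S ≡ F (mod 10)] from column 5 (O=4, S=6, carry-in 0, digits 1,2,3,4,6,7,8,9 already taken and all letters distinct): F must equal 0, so F=0.

Answer: E=9, F=0, J=7, L=2, O=4, P=1, R=3, S=6, T=8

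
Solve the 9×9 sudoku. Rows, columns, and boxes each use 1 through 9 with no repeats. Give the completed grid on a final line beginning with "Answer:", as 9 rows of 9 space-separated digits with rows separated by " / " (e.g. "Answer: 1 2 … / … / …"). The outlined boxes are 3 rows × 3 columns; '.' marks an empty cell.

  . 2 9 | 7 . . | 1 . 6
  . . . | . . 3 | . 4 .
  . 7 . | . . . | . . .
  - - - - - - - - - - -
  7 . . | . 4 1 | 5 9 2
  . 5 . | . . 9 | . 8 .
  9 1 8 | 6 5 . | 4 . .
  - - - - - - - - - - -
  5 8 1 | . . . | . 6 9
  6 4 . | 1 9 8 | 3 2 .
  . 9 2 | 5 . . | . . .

Step 1. [r7c7∈{7}] r7c7 is down to just 7. So r7c7=7.
Step 2. [r6c6∈{2,7}] r6c6 is the only open cell in row 6 admitting 2, so r6c6=2.
Step 3. [r5c4∈{3}] nothing but 3 survives at r5c4 ⇒ r5c4=3.
Step 4. [r1c5∈{8}] r1c5 is down to just 8, so r1c5=8.
Step 5. [r2c2∈{6}] r2c2 has the single candidate 6 ⇒ r2c2=6.
Step 6. [r7c6∈{4}] r7c6's peers cover all but 4. So r7c6=4.
Step 7. [r2c9∈{5,7,8}] row 2 places 7 nowhere but r2c9, so r2c9=7.
Step 8. [r3c4∈{2,4,9}] col 4 places 4 nowhere but r3c4, so r3c4=4.
Step 9. [r9c7∈{8}] r9c7's peers cover all but 8, so r9c7=8.
Step 10. [r9c1∈{3}] nothing but 3 survives at r9c1. So r9c1=3.
Step 11. [r1c8∈{3,5}] 3 has one home in row 1: r1c8, so r1c8=3.
Step 12. [r3c8∈{5}] r3c8 has the single candidate 5. So r3c8=5.
Step 13. [r7c4∈{2}] r7c4 is down to just 2. So r7c4=2.
Step 14. [r4c3∈{3,6}] row 4 places 6 nowhere but r4c3. So r4c3=6.
Step 15. [r3c7∈{2,9}] r3c7 is the only open cell in row 3 admitting 9 ⇒ r3c7=9.
Step 16. [r3c5∈{1,2,6}] across row 3, 2 lands solely at r3c5, so r3c5=2.
Step 17. [r2c1∈{1,8}] in row 2, 8 fits only at r2c1, so r2c1=8.
Step 18. [r9c6∈{6,7}] col 6 places 7 nowhere but r9c6. So r9c6=7.
Step 19. [r1c1∈{4}] r1c1 is down to just 4. So r1c1=4.
Step 20. [r9c9∈{1,4}] 4 has one home in row 9: r9c9 ⇒ r9c9=4.
Step 21. [r3c3∈{3}] r3c3's peers cover all but 3 ⇒ r3c3=3.
Step 22. [r2c4∈{9}] r2c4 is down to just 9. So r2c4=9.
Step 23. [r3c1∈{1}] r3c1's peers cover all but 1. So r3c1=1.
Step 24. [r6c8∈{7}] r6c8 has the single candidate 7, so r6c8=7.
Step 25. [r8c9∈{5}] nothing but 5 survives at r8c9, so r8c9=5.
Step 26. [r7c5∈{3}] nothing but 3 survives at r7c5 ⇒ r7c5=3.
Step 27. [r6c9∈{3}] r6c9's peers cover all but 3. So r6c9=3.
Step 28. [r5c9∈{1}] nothing but 1 survives at r5c9. So r5c9=1.
Step 29. [r1c6∈{5}] only 5 remains possible at r1c6, so r1c6=5.
Step 30. [r4c4∈{8}] r4c4 is down to just 8. So r4c4=8.
Step 31. [r5c5∈{7}] r5c5 is down to just 7. So r5c5=7.
Step 32. [r3c6∈{6}] r3c6 has the single candidate 6 ⇒ r3c6=6.
Step 33. [r8c3∈{7}] r8c3's peers cover all but 7. So r8c3=7.
Step 34. [r9c8∈{1}] only 1 remains possible at r9c8, so r9c8=1.
Step 35. [r5c1∈{2}] nothing but 2 survives at r5c1, so r5c1=2.
Step 36. [r2c3∈{5}] r2c3's peers cover all but 5, so r2c3=5.
Step 37. [r2c7∈{2}] r2c7's peers cover all but 2. So r2c7=2.
Step 38. [r5c7∈{6}] r5c7 is down to just 6 ⇒ r5c7=6.
Step 39. [r5c3∈{4}] r5c3 is down to just 4, so r5c3=4.
Step 40. [r4c2∈{3}] r4c2's peers cover all but 3, so r4c2=3.
Step 41. [r3c9∈{8}] only 8 remains possible at r3c9, so r3c9=8.
Step 42. [r9c5∈{6}] only 6 remains possible at r9c5, so r9c5=6.
Step 43. [r2c5∈{1}] only 1 remains possible at r2c5, so r2c5=1.

Answer: 4 2 9 7 8 5 1 3 6 / 8 6 5 9 1 3 2 4 7 / 1 7 3 4 2 6 9 5 8 / 7 3 6 8 4 1 5 9 2 / 2 5 4 3 7 9 6 8 1 / 9 1 8 6 5 2 4 7 3 / 5 8 1 2 3 4 7 6 9 / 6 4 7 1 9 8 3 2 5 / 3 9 2 5 6 7 8 1 4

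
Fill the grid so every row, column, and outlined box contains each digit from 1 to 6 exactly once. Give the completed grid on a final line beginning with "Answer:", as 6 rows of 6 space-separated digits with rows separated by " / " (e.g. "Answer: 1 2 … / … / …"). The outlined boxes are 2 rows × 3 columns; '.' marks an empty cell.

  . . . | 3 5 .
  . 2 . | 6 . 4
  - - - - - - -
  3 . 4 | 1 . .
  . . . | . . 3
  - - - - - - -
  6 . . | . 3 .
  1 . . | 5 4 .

Step 1. [r1c6∈{1,2}] in row 1, 2 fits only at r1c6 ⇒ r1c6=2.
Step 2. [r4c1∈{2,5}] 2 has one home in col 1: r4c1, so r4c1=2.
Step 3. [r4c5∈{6}] r4c5 has the single candidate 6. So r4c5=6.
Step 4. [r2c3∈{1,3,5}] r2c3 is the only open cell in row 2 admitting 3, so r2c3=3.
Step 5. [r5c2∈{4,5}] in row 5, 4 fits only at r5c2. So r5c2=4.
Step 6. [r3c2∈{5,6}] in row 3, 6 fits only at r3c2 ⇒ r3c2=6.
Step 7. [r1c2∈{1}] r1c2 has the single candidate 1 ⇒ r1c2=1.
Step 8. [r5c3∈{2,5}] row 5 places 5 nowhere but r5c3. So r5c3=5.
Step 9. [r6c6∈{6}] r6c6 has the single candidate 6. So r6c6=6.
Step 10. [r2c1∈{5}] r2c1 has the single candidate 5. So r2c1=5.
Step 11. [r6c3∈{2}] r6c3 is down to just 2, so r6c3=2.
Step 12. [r1c1∈{4}] r1c1 has the single candidate 4 ⇒ r1c1=4.
Step 13. [r2c5∈{1}] r2c5 is down to just 1 ⇒ r2c5=1.
Step 14. [r3c5∈{2}] nothing but 2 survives at r3c5 ⇒ r3c5=2.
Step 15. [r4c4∈{4}] r4c4's peers cover all but 4. So r4c4=4.
Step 16. [r4c3∈{1}] r4c3 has the single candidate 1, so r4c3=1.
Step 17. [r5c6∈{1}] nothing but 1 survives at r5c6, so r5c6=1.
Step 18. [r3c6∈{5}] r3c6's peers cover all but 5 ⇒ r3c6=5.
Step 19. [r6c2∈{3}] r6c2 has the single candidate 3. So r6c2=3.
Step 20. [r4c2∈{5}] only 5 remains possible at r4c2, so r4c2=5.
Step 21. [r5c4∈{2}] r5c4 has the single candidate 2, so r5c4=2.
Step 22. [r1c3∈{6}] r1c3's peers cover all but 6 ⇒ r1c3=6.

Answer: 4 1 6 3 5 2 / 5 2 3 6 1 4 / 3 6 4 1 2 5 / 2 5 1 4 6 3 / 6 4 5 2 3 1 / 1 3 2 5 4 6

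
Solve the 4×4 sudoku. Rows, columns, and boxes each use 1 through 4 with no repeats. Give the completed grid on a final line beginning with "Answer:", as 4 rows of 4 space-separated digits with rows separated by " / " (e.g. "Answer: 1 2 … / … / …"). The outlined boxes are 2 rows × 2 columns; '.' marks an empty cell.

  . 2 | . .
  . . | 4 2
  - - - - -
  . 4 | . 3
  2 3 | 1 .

Step 1. [r3c1∈{1}] r3c1's peers cover all but 1, so r3c1=1.
Step 2. [r2c1∈{3}] r2c1 has the single candidate 3. So r2c1=3.
Step 3. [r4c4∈{4}] only 4 remains possible at r4c4, so r4c4=4.
Step 4. [r1c3∈{3}] r1c3's peers cover all but 3. So r1c3=3.
Step 5. [r1c4∈{1}] r1c4 has the single candidate 1. So r1c4=1.
Step 6. [r2c2∈{1}] r2c2 is down to just 1 ⇒ r2c2=1.
Step 7. [r3c3∈{2}] r3c3 has the single candidate 2. So r3c3=2.
Step 8. [r1c1∈{4}] r1c1 has the single candidate 4. So r1c1=4.

Answer: 4 2 3 1 / 3 1 4 2 / 1 4 2 3 / 2 3 1 4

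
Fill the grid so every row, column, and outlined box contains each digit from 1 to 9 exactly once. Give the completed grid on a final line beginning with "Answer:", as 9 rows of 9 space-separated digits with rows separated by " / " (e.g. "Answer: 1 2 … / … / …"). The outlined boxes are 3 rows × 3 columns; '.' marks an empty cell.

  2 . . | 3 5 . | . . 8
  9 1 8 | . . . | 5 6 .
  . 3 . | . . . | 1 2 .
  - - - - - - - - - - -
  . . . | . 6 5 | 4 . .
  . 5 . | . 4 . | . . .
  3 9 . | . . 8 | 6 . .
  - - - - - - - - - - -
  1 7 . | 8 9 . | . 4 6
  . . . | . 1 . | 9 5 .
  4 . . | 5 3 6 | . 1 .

Step 1. [r6c8∈{7}] r6c8 has the single candidate 7 ⇒ r6c8=7.
Step 2. [r5c6∈{1,2,3,7,9}] r5c6 is the only open cell in col 6 admitting 3, so r5c6=3.
Step 3. [r6c5∈{2}] r6c5 has the single candidate 2, so r6c5=2.
Step 4. [r2c5∈{7}] r2c5 is down to just 7, so r2c5=7.
Step 5. [r7c6∈{2}] r7c6 is down to just 2 ⇒ r7c6=2.
Step 6. [r2c6∈{4}] r2c6 has the single candidate 4. So r2c6=4.
Step 7. [r9c7∈{2,7,8}] in box 9, 8 fits only at r9c7, so r9c7=8.
Step 8. [r9c2∈{2}] r9c2 has the single candidate 2 ⇒ r9c2=2.
Step 9. [r8c9∈{2,3,7}] in row 8, 2 fits only at r8c9 ⇒ r8c9=2.
Step 10. [r6c4∈{1}] r6c4's peers cover all but 1, so r6c4=1.
Step 11. [r1c8∈{9}] r1c8 has the single candidate 9, so r1c8=9.
Step 12. [r4c2∈{8}] nothing but 8 survives at r4c2. So r4c2=8.
Step 13. [r4c1∈{7}] only 7 remains possible at r4c1 ⇒ r4c1=7.
Step 14. [r1c2∈{4,6}] across col 2, 4 lands solely at r1c2 ⇒ r1c2=4.
Step 15. [r1c3∈{6,7}] in row 1, 6 fits only at r1c3. So r1c3=6.
Step 16. [r4c4∈{9}] r4c4 has the single candidate 9, so r4c4=9.
Step 17. [r4c3∈{1,2}] 2 has one home in row 4: r4c3 ⇒ r4c3=2.
Step 18. [r7c3∈{3,5}] in row 7, 5 fits only at r7c3, so r7c3=5.
Step 19. [r4c9∈{1,3}] in row 4, 1 fits only at r4c9 ⇒ r4c9=1.
Step 20. [r8c6∈{7}] only 7 remains possible at r8c6 ⇒ r8c6=7.
Step 21. [r1c7∈{7}] only 7 remains possible at r1c7 ⇒ r1c7=7.
Step 22. [r8c1∈{6,8}] row 8 places 8 nowhere but r8c1, so r8c1=8.
Step 23. [r9c9∈{7}] r9c9 is down to just 7 ⇒ r9c9=7.
Step 24. [r6c3∈{4}] only 4 remains possible at r6c3. So r6c3=4.
Step 25. [r6c9∈{5}] r6c9's peers cover all but 5, so r6c9=5.
Step 26. [r5c9∈{9}] r5c9 is down to just 9. So r5c9=9.
Step 27. [r4c8∈{3}] r4c8 is down to just 3. So r4c8=3.
Step 28. [r5c8∈{8}] nothing but 8 survives at r5c8. So r5c8=8.
Step 29. [r2c4∈{2}] r2c4's peers cover all but 2, so r2c4=2.
Step 30. [r8c3∈{3}] only 3 remains possible at r8c3. So r8c3=3.
Step 31. [r1c6∈{1}] nothing but 1 survives at r1c6, so r1c6=1.
Step 32. [r7c7∈{3}] r7c7 has the single candidate 3, so r7c7=3.
Step 33. [r8c4∈{4}] r8c4 is down to just 4. So r8c4=4.
Step 34. [r3c4∈{6}] r3c4's peers cover all but 6, so r3c4=6.
Step 35. [r5c1∈{6}] r5c1 is down to just 6. So r5c1=6.
Step 36. [r3c3∈{7}] r3c3 is down to just 7. So r3c3=7.
Step 37. [r5c3∈{1}] nothing but 1 survives at r5c3. So r5c3=1.
Step 38. [r5c4∈{7}] r5c4's peers cover all but 7. So r5c4=7.
Step 39. [r3c5∈{8}] r3c5 has the single candidate 8 ⇒ r3c5=8.
Step 40. [r8c2∈{6}] r8c2 has the single candidate 6. So r8c2=6.
Step 41. [r2c9∈{3}] nothing but 3 survives at r2c9, so r2c9=3.
Step 42. [r5c7∈{2}] only 2 remains possible at r5c7 ⇒ r5c7=2.
Step 43. [r9c3∈{9}] r9c3 is down to just 9 ⇒ r9c3=9.
Step 44. [r3c9∈{4}] nothing but 4 survives at r3c9. So r3c9=4.
Step 45. [r3c6∈{9}] r3c6's peers cover all but 9, so r3c6=9.
Step 46. [r3c1∈{5}] r3c1 is down to just 5. So r3c1=5.

Answer: 2 4 6 3 5 1 7 9 8 / 9 1 8 2 7 4 5 6 3 / 5 3 7 6 8 9 1 2 4 / 7 8 2 9 6 5 4 3 1 / 6 5 1 7 4 3 2 8 9 / 3 9 4 1 2 8 6 7 5 / 1 7 5 8 9 2 3 4 6 / 8 6 3 4 1 7 9 5 2 / 4 2 9 5 3 6 8 1 7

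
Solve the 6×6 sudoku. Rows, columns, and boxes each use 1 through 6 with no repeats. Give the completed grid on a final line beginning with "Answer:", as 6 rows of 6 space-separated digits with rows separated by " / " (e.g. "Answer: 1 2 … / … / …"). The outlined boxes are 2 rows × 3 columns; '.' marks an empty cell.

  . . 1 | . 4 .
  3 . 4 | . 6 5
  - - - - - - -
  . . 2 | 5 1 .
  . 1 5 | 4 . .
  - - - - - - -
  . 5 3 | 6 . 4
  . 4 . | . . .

Step 1. [r5c5∈{2}] r5c5's peers cover all but 2 ⇒ r5c5=2.
Step 2. [r4c1∈{6}] r4c1 is down to just 6. So r4c1=6.
Step 3. [r6c6∈{1,3}] across col 6, 1 lands solely at r6c6. So r6c6=1.
Step 4. [r2c2∈{2}] r2c2 is down to just 2. So r2c2=2.
Step 5. [r4c5∈{3}] r4c5 has the single candidate 3, so r4c5=3.
Step 6. [r1c4∈{2,3}] across col 4, 2 lands solely at r1c4, so r1c4=2.
Step 7. [r1c2∈{6}] only 6 remains possible at r1c2. So r1c2=6.
Step 8. [r3c1∈{4}] only 4 remains possible at r3c1. So r3c1=4.
Step 9. [r1c6∈{3}] r1c6's peers cover all but 3. So r1c6=3.
Step 10. [r1c1∈{5}] only 5 remains possible at r1c1. So r1c1=5.
Step 11. [r4c6∈{2}] r4c6's peers cover all but 2, so r4c6=2.
Step 12. [r2c4∈{1}] only 1 remains possible at r2c4 ⇒ r2c4=1.
Step 13. [r6c4∈{3}] r6c4's peers cover all but 3 ⇒ r6c4=3.
Step 14. [r6c3∈{6}] r6c3 has the single candidate 6, so r6c3=6.
Step 15. [r6c1∈{2}] nothing but 2 survives at r6c1, so r6c1=2.
Step 16. [r5c1∈{1}] nothing but 1 survives at r5c1. So r5c1=1.
Step 17. [r6c5∈{5}] r6c5 is down to just 5 ⇒ r6c5=5.
Step 18. [r3c2∈{3}] r3c2 has the single candidate 3 ⇒ r3c2=3.
Step 19. [r3c6∈{6}] only 6 remains possible at r3c6 ⇒ r3c6=6.

Answer: 5 6 1 2 4 3 / 3 2 4 1 6 5 / 4 3 2 5 1 6 / 6 1 5 4 3 2 / 1 5 3 6 2 4 / 2 4 6 3 5 1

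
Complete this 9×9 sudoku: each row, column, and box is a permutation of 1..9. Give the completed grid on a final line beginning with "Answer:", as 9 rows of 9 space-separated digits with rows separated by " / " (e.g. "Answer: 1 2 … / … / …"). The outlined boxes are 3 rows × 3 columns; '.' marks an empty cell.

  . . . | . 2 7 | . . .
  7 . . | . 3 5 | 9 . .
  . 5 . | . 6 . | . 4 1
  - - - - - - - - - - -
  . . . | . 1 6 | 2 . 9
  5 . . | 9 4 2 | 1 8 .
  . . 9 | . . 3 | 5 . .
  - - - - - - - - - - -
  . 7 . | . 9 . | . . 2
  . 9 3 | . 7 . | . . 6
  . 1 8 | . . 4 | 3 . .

Step 1. [r3c4∈{8}] only 8 remains possible at r3c4 ⇒ r3c4=8.
Step 2. [r1c1∈{1,3,4,6,8,9}] in row 1, 9 fits only at r1c1, so r1c1=9.
Step 3. [r6c8∈{6,7}] across box 6, 6 lands solely at r6c8 ⇒ r6c8=6.
Step 4. [r9c5∈{5}] r9c5's peers cover all but 5 ⇒ r9c5=5.
Step 5. [r9c9∈{7}] r9c9 has the single candidate 7, so r9c9=7.
Step 6. [r2c9∈{8}] r2c9 is down to just 8, so r2c9=8.
Step 7. [r1c2∈{3,4,6,8}] across row 1, 8 lands solely at r1c2 ⇒ r1c2=8.
Step 8. [r6c1∈{1,2,4,8}] row 6 places 1 nowhere but r6c1 ⇒ r6c1=1.
Step 9. [r8c8∈{1,5}] across row 8, 5 lands solely at r8c8. So r8c8=5.
Step 10. [r5c9∈{3}] r5c9 has the single candidate 3. So r5c9=3.
Step 11. [r3c3∈{2}] r3c3's peers cover all but 2 ⇒ r3c3=2.
Step 12. [r4c2∈{3,4}] 3 has one home in col 2: r4c2, so r4c2=3.
Step 13. [r7c8∈{1}] nothing but 1 survives at r7c8 ⇒ r7c8=1.
Step 14. [r5c2∈{6}] r5c2's peers cover all but 6. So r5c2=6.
Step 15. [r2c2∈{4}] r2c2 is down to just 4 ⇒ r2c2=4.
Step 16. [r2c3∈{1,6}] across row 2, 6 lands solely at r2c3 ⇒ r2c3=6.
Step 17. [r2c4∈{1}] r2c4 is down to just 1. So r2c4=1.
Step 18. [r8c4∈{2}] r8c4 has the single candidate 2, so r8c4=2.
Step 19. [r8c1∈{4}] r8c1 is down to just 4, so r8c1=4.
Step 20. [r4c8∈{7}] only 7 remains possible at r4c8, so r4c8=7.
Step 21. [r7c1∈{6}] r7c1 is down to just 6, so r7c1=6.
Step 22. [r8c7∈{8}] r8c7 is down to just 8. So r8c7=8.
Step 23. [r4c4∈{5}] nothing but 5 survives at r4c4. So r4c4=5.
Step 24. [r5c3∈{7}] r5c3 has the single candidate 7, so r5c3=7.
Step 25. [r1c3∈{1}] nothing but 1 survives at r1c3. So r1c3=1.
Step 26. [r4c1∈{8}] r4c1 is down to just 8. So r4c1=8.
Step 27. [r1c9∈{5}] r1c9 has the single candidate 5 ⇒ r1c9=5.
Step 28. [r7c7∈{4}] only 4 remains possible at r7c7 ⇒ r7c7=4.
Step 29. [r2c8∈{2}] nothing but 2 survives at r2c8 ⇒ r2c8=2.
Step 30. [r9c4∈{6}] r9c4's peers cover all but 6, so r9c4=6.
Step 31. [r6c9∈{4}] r6c9 is down to just 4. So r6c9=4.
Step 32. [r1c7∈{6}] only 6 remains possible at r1c7 ⇒ r1c7=6.
Step 33. [r7c6∈{8}] only 8 remains possible at r7c6, so r7c6=8.
Step 34. [r8c6∈{1}] r8c6's peers cover all but 1. So r8c6=1.
Step 35. [r6c4∈{7}] nothing but 7 survives at r6c4 ⇒ r6c4=7.
Step 36. [r3c6∈{9}] only 9 remains possible at r3c6, so r3c6=9.
Step 37. [r7c4∈{3}] r7c4 has the single candidate 3. So r7c4=3.
Step 38. [r6c2∈{2}] only 2 remains possible at r6c2, so r6c2=2.
Step 39. [r4c3∈{4}] r4c3 has the single candidate 4, so r4c3=4.
Step 40. [r3c7∈{7}] nothing but 7 survives at r3c7 ⇒ r3c7=7.
Step 41. [r9c8∈{9}] nothing but 9 survives at r9c8, so r9c8=9.
Step 42. [r7c3∈{5}] r7c3 has the single candidate 5. So r7c3=5.
Step 43. [r1c8∈{3}] r1c8 has the single candidate 3 ⇒ r1c8=3.
Step 44. [r1c4∈{4}] nothing but 4 survives at r1c4 ⇒ r1c4=4.
Step 45. [r3c1∈{3}] r3c1's peers cover all but 3. So r3c1=3.
Step 46. [r6c5∈{8}] r6c5 is down to just 8. So r6c5=8.
Step 47. [r9c1∈{2}] r9c1's peers cover all but 2. So r9c1=2.

Answer: 9 8 1 4 2 7 6 3 5 / 7 4 6 1 3 5 9 2 8 / 3 5 2 8 6 9 7 4 1 / 8 3 4 5 1 6 2 7 9 / 5 6 7 9 4 2 1 8 3 / 1 2 9 7 8 3 5 6 4 / 6 7 5 3 9 8 4 1 2 / 4 9 3 2 7 1 8 5 6 / 2 1 8 6 5 4 3 9 7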